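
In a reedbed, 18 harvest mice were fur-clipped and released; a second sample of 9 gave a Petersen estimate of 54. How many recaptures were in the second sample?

From N = M·C/R: R = M·C / N = 18·9 / 54 = 162 / 54 = 3.

R = 3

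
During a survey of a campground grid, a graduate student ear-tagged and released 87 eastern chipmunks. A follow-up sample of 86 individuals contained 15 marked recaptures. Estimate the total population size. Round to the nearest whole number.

N ≈ 499

If marked individuals mix randomly, R/C ≈ M/N, giving N ≈ M·C/R.
N = (87 × 86) / 15 = 7482 / 15 ≈ 498.8 → 499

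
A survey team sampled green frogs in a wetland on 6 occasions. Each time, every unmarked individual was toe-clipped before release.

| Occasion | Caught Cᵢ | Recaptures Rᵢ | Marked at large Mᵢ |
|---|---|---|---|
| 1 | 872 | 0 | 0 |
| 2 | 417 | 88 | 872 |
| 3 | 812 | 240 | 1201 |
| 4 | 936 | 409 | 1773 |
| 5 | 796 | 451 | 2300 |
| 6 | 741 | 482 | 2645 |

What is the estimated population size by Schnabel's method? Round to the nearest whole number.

N ≈ 4065

Σ MᵢCᵢ = 0·872 + 872·417 + 1201·812 + 1773·936 + 2300·796 + 2645·741 = 0 + 363624 + 975212 + 1659528 + 1830800 + 1959945 = 6789109
Σ Rᵢ = 0 + 88 + 240 + 409 + 451 + 482 = 1670
N̂ = 6789109 / 1670 ≈ 4065.3 → 4065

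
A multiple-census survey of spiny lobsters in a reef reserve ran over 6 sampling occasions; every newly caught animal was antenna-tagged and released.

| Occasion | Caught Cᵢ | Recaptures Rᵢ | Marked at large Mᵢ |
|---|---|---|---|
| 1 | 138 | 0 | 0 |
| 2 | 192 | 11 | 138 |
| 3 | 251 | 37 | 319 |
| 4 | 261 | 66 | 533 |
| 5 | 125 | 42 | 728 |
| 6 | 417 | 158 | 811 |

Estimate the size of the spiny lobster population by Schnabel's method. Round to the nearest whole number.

N ≈ 2149

Σ MᵢCᵢ = 0·138 + 138·192 + 319·251 + 533·261 + 728·125 + 811·417 = 0 + 26496 + 80069 + 139113 + 91000 + 338187 = 674865
Σ Rᵢ = 0 + 11 + 37 + 66 + 42 + 158 = 314
N̂ = 674865 / 314 ≈ 2149.3 → 2149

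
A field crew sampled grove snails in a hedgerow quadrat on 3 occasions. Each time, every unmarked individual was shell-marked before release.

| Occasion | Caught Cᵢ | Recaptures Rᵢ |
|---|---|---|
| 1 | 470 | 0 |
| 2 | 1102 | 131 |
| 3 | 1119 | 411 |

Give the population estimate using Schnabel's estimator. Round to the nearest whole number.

N ≈ 3931

Marked at large before each occasion: Mᵢ = Σⱼ<ᵢ (Cⱼ − Rⱼ) → M1=0, M2=470, M3=1441
Σ MᵢCᵢ = 0·470 + 470·1102 + 1441·1119 = 0 + 517940 + 1612479 = 2130419
Σ Rᵢ = 0 + 131 + 411 = 542
N̂ = 2130419 / 542 ≈ 3930.7 → 3931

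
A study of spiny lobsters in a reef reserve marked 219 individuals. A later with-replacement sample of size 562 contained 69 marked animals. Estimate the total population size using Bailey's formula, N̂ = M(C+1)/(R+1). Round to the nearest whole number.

N̂ = 219·(562+1)/(69+1) = 219·563/70 = 123297/70 ≈ 1761.4 → 1761

N ≈ 1761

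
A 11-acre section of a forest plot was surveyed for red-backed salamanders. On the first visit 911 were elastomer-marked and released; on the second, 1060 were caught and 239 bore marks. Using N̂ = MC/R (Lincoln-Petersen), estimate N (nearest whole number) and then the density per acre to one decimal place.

N̂ = 911·1060/239 = 965660/239 ≈ 4040.4 → 4040
Density = N̂ / area = 4040 / 11 ≈ 367.27 → 367.3 per acre

density ≈ 367.3 red-backed salamanders per acre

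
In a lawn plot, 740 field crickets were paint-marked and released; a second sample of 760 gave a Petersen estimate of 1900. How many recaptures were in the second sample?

R = 296

From N = M·C/R: R = M·C / N = 740·760 / 1900 = 562400 / 1900 = 296.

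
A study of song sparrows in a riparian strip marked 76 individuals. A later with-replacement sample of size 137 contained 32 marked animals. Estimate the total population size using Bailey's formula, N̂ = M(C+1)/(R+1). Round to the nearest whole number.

N̂ = 76·(137+1)/(32+1) = 76·138/33 = 10488/33 ≈ 317.8 → 318

N ≈ 318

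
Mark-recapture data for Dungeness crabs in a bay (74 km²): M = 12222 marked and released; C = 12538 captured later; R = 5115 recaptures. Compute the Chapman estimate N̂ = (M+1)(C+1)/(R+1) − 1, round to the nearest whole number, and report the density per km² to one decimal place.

density ≈ 404.8 Dungeness crabs per km²

N̂ = 12223·12539/5116 − 1 = 153264197/5116 − 1 ≈ 29956.8 → 29957
Density = N̂ / area = 29957 / 74 ≈ 404.82 → 404.8 per km²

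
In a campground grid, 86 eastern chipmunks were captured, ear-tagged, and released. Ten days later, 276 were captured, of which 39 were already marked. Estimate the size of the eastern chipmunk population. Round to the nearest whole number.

N = (86 × 276) / 39 = 23736 / 39 ≈ 608.6 → 609

N ≈ 609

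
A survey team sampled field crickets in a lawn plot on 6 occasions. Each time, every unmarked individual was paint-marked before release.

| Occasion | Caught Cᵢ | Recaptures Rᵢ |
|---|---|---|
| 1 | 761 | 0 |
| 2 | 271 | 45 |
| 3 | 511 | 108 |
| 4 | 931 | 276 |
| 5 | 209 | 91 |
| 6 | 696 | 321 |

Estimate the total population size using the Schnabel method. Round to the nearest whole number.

N ≈ 4682

Marked at large before each occasion: Mᵢ = Σⱼ<ᵢ (Cⱼ − Rⱼ) → M1=0, M2=761, M3=987, M4=1390, M5=2045, M6=2163
Σ MᵢCᵢ = 0·761 + 761·271 + 987·511 + 1390·931 + 2045·209 + 2163·696 = 0 + 206231 + 504357 + 1294090 + 427405 + 1505448 = 3937531
Σ Rᵢ = 0 + 45 + 108 + 276 + 91 + 321 = 841
N̂ = 3937531 / 841 ≈ 4682.0 → 4682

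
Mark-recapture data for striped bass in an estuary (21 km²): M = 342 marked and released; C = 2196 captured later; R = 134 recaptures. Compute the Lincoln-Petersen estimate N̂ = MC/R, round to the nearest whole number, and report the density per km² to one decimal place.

N̂ = 342·2196/134 = 751032/134 ≈ 5604.7 → 5605
Density = N̂ / area = 5605 / 21 ≈ 266.90 → 266.9 per km²

density ≈ 266.9 striped bass per km²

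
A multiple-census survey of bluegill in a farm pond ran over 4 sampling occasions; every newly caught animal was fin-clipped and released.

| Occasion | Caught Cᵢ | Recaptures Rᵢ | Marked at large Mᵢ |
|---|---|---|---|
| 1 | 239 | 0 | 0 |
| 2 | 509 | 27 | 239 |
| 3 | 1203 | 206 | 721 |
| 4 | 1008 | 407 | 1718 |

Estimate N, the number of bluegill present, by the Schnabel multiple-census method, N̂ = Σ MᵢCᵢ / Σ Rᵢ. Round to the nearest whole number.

Σ MᵢCᵢ = 0·239 + 239·509 + 721·1203 + 1718·1008 = 0 + 121651 + 867363 + 1731744 = 2720758
Σ Rᵢ = 0 + 27 + 206 + 407 = 640
N̂ = 2720758 / 640 ≈ 4251.2 → 4251

N ≈ 4251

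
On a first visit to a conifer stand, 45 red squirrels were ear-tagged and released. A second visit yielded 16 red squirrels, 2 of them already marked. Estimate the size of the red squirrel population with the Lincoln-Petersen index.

N = 360

N = (45 × 16) / 2 = 720 / 2 = 360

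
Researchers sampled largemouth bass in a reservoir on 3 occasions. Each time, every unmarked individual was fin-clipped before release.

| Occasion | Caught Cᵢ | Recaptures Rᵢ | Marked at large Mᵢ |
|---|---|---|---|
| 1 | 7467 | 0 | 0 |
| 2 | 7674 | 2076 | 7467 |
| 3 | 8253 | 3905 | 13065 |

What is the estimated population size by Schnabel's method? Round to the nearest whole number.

N ≈ 27,609

Σ MᵢCᵢ = 0·7467 + 7467·7674 + 13065·8253 = 0 + 57301758 + 107825445 = 165127203
Σ Rᵢ = 0 + 2076 + 3905 = 5981
N̂ = 165127203 / 5981 ≈ 27608.6 → 27609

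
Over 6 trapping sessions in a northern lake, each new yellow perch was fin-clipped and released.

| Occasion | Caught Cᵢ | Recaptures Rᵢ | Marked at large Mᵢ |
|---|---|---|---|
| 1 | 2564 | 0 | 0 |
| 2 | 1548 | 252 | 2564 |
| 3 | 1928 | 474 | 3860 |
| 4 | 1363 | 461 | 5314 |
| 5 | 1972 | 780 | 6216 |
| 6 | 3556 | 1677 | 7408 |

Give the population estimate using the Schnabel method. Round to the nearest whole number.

N ≈ 15,712

Σ MᵢCᵢ = 0·2564 + 2564·1548 + 3860·1928 + 5314·1363 + 6216·1972 + 7408·3556 = 0 + 3969072 + 7442080 + 7242982 + 12257952 + 26342848 = 57254934
Σ Rᵢ = 0 + 252 + 474 + 461 + 780 + 1677 = 3644
N̂ = 57254934 / 3644 ≈ 15712.1 → 15712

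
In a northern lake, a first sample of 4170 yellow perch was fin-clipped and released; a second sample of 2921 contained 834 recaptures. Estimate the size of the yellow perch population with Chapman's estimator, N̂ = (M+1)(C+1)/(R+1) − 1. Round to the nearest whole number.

N̂ = (4170+1)(2921+1)/(834+1) − 1 = 4171·2922/835 − 1
= 12187662/835 − 1 ≈ 14596.0 − 1 ≈ 14595.0 → 14595

N ≈ 14,595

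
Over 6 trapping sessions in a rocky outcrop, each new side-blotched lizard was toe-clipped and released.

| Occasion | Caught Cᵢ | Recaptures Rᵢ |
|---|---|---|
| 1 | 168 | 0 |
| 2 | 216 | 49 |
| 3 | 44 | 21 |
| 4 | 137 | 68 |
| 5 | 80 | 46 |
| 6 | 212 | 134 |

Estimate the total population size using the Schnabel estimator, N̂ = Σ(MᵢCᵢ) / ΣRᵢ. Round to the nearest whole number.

N ≈ 729

Marked at large before each occasion: Mᵢ = Σⱼ<ᵢ (Cⱼ − Rⱼ) → M1=0, M2=168, M3=335, M4=358, M5=427, M6=461
Σ MᵢCᵢ = 0·168 + 168·216 + 335·44 + 358·137 + 427·80 + 461·212 = 0 + 36288 + 14740 + 49046 + 34160 + 97732 = 231966
Σ Rᵢ = 0 + 49 + 21 + 68 + 46 + 134 = 318
N̂ = 231966 / 318 ≈ 729.45 → 729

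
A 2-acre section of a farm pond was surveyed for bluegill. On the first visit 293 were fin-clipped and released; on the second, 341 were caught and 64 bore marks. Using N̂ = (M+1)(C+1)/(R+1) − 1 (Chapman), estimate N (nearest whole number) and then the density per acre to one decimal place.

N̂ = 294·342/65 − 1 = 100548/65 − 1 ≈ 1545.9 → 1546
Density = N̂ / area = 1546 / 2 = 773.0 per acre

density ≈ 773.0 bluegill per acre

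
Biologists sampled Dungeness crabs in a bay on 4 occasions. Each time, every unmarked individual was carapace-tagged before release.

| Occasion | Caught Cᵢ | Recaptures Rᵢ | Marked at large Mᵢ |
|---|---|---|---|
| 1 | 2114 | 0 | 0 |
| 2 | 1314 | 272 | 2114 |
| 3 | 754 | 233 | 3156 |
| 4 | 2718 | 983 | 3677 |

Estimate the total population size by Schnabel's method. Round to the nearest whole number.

Σ MᵢCᵢ = 0·2114 + 2114·1314 + 3156·754 + 3677·2718 = 0 + 2777796 + 2379624 + 9994086 = 15151506
Σ Rᵢ = 0 + 272 + 233 + 983 = 1488
N̂ = 15151506 / 1488 ≈ 10182.46 → 10182

N ≈ 10,182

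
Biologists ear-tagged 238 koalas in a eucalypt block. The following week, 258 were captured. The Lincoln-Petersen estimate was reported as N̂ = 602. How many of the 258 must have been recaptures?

R = 102

From N = M·C/R: R = M·C / N = 238·258 / 602 = 61404 / 602 = 102.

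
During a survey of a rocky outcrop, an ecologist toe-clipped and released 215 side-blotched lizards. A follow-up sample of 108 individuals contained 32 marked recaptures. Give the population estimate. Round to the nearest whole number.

N ≈ 726

N = (215 × 108) / 32 = 23220 / 32 ≈ 725.6 → 726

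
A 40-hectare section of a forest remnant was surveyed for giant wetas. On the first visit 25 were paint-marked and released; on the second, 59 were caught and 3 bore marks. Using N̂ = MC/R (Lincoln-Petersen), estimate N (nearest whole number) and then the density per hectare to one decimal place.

N̂ = 25·59/3 = 1475/3 ≈ 491.7 → 492
Density = N̂ / area = 492 / 40 ≈ 12.30 → 12.3 per hectare

density ≈ 12.3 giant wetas per hectare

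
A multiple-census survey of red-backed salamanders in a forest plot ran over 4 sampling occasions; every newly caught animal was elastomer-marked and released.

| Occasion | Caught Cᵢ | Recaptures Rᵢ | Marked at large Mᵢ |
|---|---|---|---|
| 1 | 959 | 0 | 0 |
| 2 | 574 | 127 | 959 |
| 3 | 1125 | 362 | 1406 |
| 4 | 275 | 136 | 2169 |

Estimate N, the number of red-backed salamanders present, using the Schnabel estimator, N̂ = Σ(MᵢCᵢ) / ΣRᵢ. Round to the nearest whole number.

N ≈ 4366

Σ MᵢCᵢ = 0·959 + 959·574 + 1406·1125 + 2169·275 = 0 + 550466 + 1581750 + 596475 = 2728691
Σ Rᵢ = 0 + 127 + 362 + 136 = 625
N̂ = 2728691 / 625 ≈ 4365.9 → 4366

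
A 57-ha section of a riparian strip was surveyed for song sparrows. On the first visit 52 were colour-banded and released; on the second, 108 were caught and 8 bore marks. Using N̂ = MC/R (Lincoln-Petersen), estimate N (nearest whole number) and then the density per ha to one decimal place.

N̂ = 52·108/8 = 5616/8 = 702
Density = N̂ / area = 702 / 57 ≈ 12.32 → 12.3 per ha

density ≈ 12.3 song sparrows per ha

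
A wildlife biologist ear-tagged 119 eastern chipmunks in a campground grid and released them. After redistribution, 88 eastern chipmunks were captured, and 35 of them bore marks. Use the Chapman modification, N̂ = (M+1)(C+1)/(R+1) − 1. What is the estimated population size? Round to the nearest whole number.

N ≈ 296

N̂ = (119+1)(88+1)/(35+1) − 1 = 120·89/36 − 1
= 10680/36 − 1 ≈ 296.7 − 1 ≈ 295.7 → 296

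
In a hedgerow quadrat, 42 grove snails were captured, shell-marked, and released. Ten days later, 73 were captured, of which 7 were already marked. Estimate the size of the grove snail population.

N = 438

N = (42 × 73) / 7 = 3066 / 7 = 438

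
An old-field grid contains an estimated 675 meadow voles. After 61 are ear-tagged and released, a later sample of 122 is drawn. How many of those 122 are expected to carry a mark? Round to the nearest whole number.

expected recaptures ≈ 11

Expected recaptures E[R] = M·C / N.
E[R] = 61 × 122 / 675 = 7442 / 675 ≈ 11.0 → 11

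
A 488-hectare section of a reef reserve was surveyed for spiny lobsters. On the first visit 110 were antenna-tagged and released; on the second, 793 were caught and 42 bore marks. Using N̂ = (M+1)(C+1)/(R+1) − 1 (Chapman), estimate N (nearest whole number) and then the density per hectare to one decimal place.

density ≈ 4.2 spiny lobsters per hectare

N̂ = 111·794/43 − 1 = 88134/43 − 1 ≈ 2048.6 → 2049
Density = N̂ / area = 2049 / 488 ≈ 4.20 → 4.2 per hectare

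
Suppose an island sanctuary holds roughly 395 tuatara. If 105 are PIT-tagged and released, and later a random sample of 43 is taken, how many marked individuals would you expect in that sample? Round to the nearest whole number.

expected recaptures ≈ 11

Expected recaptures E[R] = M·C / N.
E[R] = 105 × 43 / 395 = 4515 / 395 ≈ 11.4 → 11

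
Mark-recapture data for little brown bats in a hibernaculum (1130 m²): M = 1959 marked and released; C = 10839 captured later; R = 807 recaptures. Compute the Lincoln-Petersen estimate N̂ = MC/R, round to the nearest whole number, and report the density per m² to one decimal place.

density ≈ 23.3 little brown bats per m²

N̂ = 1959·10839/807 = 21233601/807 ≈ 26311.8 → 26312
Density = N̂ / area = 26312 / 1130 ≈ 23.28 → 23.3 per m²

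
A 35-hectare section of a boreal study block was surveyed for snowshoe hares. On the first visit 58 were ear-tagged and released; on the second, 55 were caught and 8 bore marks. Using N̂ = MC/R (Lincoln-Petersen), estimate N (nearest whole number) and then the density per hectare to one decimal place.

density ≈ 11.4 snowshoe hares per hectare

N̂ = 58·55/8 = 3190/8 ≈ 398.8 → 399
Density = N̂ / area = 399 / 35 ≈ 11.40 → 11.4 per hectare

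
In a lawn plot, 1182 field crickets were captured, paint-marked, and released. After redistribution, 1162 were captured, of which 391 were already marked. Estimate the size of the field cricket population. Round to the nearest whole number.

N = (1182 × 1162) / 391 = 1373484 / 391 ≈ 3512.7 → 3513

N ≈ 3513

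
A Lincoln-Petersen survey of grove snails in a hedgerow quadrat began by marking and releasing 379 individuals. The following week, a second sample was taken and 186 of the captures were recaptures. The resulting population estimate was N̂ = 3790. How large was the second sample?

From N = M·C/R: C = N·R / M = 3790·186 / 379 = 704940 / 379 = 1860.

C = 1860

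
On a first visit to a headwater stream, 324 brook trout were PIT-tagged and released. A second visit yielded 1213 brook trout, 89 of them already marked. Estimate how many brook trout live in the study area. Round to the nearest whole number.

N ≈ 4416

Lincoln-Petersen assumes M/N = R/C, so N = M·C / R.
N = (324 × 1213) / 89 = 393012 / 89 ≈ 4415.9 → 4416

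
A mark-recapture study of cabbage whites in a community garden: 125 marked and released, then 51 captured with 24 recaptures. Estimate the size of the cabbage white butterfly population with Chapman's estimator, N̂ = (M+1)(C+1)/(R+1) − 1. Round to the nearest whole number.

N ≈ 261

N̂ = (125+1)(51+1)/(24+1) − 1 = 126·52/25 − 1
= 6552/25 − 1 ≈ 262.1 − 1 ≈ 261.1 → 261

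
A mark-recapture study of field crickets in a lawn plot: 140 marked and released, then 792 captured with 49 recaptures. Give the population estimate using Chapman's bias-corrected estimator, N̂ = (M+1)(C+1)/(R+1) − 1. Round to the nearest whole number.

N̂ = (140+1)(792+1)/(49+1) − 1 = 141·793/50 − 1
= 111813/50 − 1 ≈ 2236.3 − 1 ≈ 2235.3 → 2235

N ≈ 2235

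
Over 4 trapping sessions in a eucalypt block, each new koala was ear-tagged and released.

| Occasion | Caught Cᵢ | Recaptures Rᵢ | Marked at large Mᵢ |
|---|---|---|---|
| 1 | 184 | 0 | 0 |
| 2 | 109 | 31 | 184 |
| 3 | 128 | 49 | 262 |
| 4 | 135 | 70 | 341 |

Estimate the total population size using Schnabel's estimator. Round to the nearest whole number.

N ≈ 664

Σ MᵢCᵢ = 0·184 + 184·109 + 262·128 + 341·135 = 0 + 20056 + 33536 + 46035 = 99627
Σ Rᵢ = 0 + 31 + 49 + 70 = 150
N̂ = 99627 / 150 ≈ 664.2 → 664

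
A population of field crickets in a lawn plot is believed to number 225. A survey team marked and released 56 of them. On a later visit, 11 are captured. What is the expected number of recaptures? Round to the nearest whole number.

expected recaptures ≈ 3

The marked fraction of the population is 56/225, so in a sample of 11 expect C·(M/N) marked.
E[R] = 56 × 11 / 225 = 616 / 225 ≈ 2.7 → 3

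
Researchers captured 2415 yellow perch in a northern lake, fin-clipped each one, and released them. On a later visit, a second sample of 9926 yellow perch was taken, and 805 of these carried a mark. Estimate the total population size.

N = 29,778

The marked fraction in the recapture sample should equal the marked fraction in the population: 805/9926 = 2415/N.
N = (2415 × 9926) / 805 = 23971290 / 805 = 29778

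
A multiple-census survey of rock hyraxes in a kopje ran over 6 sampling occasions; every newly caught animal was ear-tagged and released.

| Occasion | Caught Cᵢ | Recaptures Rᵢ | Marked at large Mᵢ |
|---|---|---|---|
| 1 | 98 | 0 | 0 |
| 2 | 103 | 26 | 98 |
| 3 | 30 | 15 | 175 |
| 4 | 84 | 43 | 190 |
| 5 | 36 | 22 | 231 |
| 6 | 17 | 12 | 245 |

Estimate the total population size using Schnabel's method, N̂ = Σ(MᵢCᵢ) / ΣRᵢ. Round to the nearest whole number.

N ≈ 371

Σ MᵢCᵢ = 0·98 + 98·103 + 175·30 + 190·84 + 231·36 + 245·17 = 0 + 10094 + 5250 + 15960 + 8316 + 4165 = 43785
Σ Rᵢ = 0 + 26 + 15 + 43 + 22 + 12 = 118
N̂ = 43785 / 118 ≈ 371.1 → 371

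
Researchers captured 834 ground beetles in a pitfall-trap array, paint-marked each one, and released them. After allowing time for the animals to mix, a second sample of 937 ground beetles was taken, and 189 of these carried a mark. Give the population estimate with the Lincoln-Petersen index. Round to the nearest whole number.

N ≈ 4135

N = (834 × 937) / 189 = 781458 / 189 ≈ 4134.7 → 4135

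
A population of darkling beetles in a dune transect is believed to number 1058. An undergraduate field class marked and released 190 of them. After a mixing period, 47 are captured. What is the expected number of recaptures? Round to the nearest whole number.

expected recaptures ≈ 8

The marked fraction of the population is 190/1058, so in a sample of 47 expect C·(M/N) marked.
E[R] = 190 × 47 / 1058 = 8930 / 1058 ≈ 8.4 → 8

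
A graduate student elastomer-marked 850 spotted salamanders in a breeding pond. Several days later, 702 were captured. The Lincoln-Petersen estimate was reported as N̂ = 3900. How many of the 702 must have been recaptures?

From N = M·C/R: R = M·C / N = 850·702 / 3900 = 596700 / 3900 = 153.

R = 153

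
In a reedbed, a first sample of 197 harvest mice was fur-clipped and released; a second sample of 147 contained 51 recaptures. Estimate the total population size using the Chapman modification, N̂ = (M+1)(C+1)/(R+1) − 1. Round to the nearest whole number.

N ≈ 563

N̂ = (197+1)(147+1)/(51+1) − 1 = 198·148/52 − 1
= 29304/52 − 1 ≈ 563.5 − 1 ≈ 562.5 → 563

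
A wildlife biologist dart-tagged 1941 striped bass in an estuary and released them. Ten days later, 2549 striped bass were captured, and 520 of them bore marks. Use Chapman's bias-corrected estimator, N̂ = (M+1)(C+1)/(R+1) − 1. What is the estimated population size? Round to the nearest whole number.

N̂ = (1941+1)(2549+1)/(520+1) − 1 = 1942·2550/521 − 1
= 4952100/521 − 1 ≈ 9505.0 − 1 ≈ 9504.0 → 9504

N ≈ 9504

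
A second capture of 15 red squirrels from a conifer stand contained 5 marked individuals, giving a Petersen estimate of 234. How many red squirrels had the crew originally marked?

M = 78

From N = M·C/R: M = N·R / C = 234·5 / 15 = 1170 / 15 = 78.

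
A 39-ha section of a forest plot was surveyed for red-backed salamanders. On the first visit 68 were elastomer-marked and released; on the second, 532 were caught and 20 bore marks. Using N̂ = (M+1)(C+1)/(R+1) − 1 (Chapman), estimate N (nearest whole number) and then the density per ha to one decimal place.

N̂ = 69·533/21 − 1 = 36777/21 − 1 ≈ 1750.3 → 1750
Density = N̂ / area = 1750 / 39 ≈ 44.87 → 44.9 per ha

density ≈ 44.9 red-backed salamanders per ha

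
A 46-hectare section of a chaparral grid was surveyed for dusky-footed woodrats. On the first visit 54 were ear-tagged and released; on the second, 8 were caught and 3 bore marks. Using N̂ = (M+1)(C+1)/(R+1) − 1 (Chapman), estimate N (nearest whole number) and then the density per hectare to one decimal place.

density ≈ 2.7 dusky-footed woodrats per hectare

N̂ = 55·9/4 − 1 = 495/4 − 1 ≈ 122.8 → 123
Density = N̂ / area = 123 / 46 ≈ 2.67 → 2.7 per hectare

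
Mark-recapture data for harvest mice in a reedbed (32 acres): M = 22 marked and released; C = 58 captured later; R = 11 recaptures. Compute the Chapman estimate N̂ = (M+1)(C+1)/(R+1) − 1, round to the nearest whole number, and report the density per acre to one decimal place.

density ≈ 3.5 harvest mice per acre

N̂ = 23·59/12 − 1 = 1357/12 − 1 ≈ 112.1 → 112
Density = N̂ / area = 112 / 32 ≈ 3.50 → 3.5 per acre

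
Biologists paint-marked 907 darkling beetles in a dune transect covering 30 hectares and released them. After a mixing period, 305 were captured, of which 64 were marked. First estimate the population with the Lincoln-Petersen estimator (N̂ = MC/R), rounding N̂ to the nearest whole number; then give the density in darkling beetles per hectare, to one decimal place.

density ≈ 144.1 darkling beetles per hectare

N̂ = 907·305/64 = 276635/64 ≈ 4322.4 → 4322
Density = N̂ / area = 4322 / 30 ≈ 144.07 → 144.1 per hectare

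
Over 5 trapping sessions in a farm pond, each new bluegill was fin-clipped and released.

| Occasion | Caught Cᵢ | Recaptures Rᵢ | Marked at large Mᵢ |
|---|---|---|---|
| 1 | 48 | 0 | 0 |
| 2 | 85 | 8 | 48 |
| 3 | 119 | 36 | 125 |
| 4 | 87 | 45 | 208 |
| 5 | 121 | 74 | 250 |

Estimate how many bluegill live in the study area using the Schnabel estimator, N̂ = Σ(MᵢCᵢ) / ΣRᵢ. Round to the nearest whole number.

Σ MᵢCᵢ = 0·48 + 48·85 + 125·119 + 208·87 + 250·121 = 0 + 4080 + 14875 + 18096 + 30250 = 67301
Σ Rᵢ = 0 + 8 + 36 + 45 + 74 = 163
N̂ = 67301 / 163 ≈ 412.9 → 413

N ≈ 413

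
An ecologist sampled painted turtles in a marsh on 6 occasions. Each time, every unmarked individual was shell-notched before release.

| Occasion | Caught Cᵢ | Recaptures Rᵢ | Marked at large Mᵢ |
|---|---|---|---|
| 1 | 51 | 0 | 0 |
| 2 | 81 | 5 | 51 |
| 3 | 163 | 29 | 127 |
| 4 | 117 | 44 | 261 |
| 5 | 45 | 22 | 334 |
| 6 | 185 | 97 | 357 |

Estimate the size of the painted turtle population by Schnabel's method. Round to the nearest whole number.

Σ MᵢCᵢ = 0·51 + 51·81 + 127·163 + 261·117 + 334·45 + 357·185 = 0 + 4131 + 20701 + 30537 + 15030 + 66045 = 136444
Σ Rᵢ = 0 + 5 + 29 + 44 + 22 + 97 = 197
N̂ = 136444 / 197 ≈ 692.6 → 693

N ≈ 693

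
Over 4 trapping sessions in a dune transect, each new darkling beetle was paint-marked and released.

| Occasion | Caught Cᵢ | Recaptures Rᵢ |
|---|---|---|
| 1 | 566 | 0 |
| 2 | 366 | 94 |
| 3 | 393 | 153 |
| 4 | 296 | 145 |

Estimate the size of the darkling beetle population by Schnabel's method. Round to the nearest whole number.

N ≈ 2183

Marked at large before each occasion: Mᵢ = Σⱼ<ᵢ (Cⱼ − Rⱼ) → M1=0, M2=566, M3=838, M4=1078
Σ MᵢCᵢ = 0·566 + 566·366 + 838·393 + 1078·296 = 0 + 207156 + 329334 + 319088 = 855578
Σ Rᵢ = 0 + 94 + 153 + 145 = 392
N̂ = 855578 / 392 ≈ 2182.6 → 2183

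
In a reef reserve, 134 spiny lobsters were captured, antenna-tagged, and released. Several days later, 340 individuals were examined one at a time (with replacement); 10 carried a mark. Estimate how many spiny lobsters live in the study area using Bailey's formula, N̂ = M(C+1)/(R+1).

N = 4154

N̂ = 134·(340+1)/(10+1) = 134·341/11 = 45694/11 = 4154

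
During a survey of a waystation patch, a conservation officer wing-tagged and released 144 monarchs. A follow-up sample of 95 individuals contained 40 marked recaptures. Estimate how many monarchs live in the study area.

N = 342

N = (144 × 95) / 40 = 13680 / 40 = 342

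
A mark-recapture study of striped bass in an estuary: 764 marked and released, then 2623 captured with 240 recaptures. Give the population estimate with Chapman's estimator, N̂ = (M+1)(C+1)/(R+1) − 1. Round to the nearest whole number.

N ≈ 8328

N̂ = (764+1)(2623+1)/(240+1) − 1 = 765·2624/241 − 1
= 2007360/241 − 1 ≈ 8329.3 − 1 ≈ 8328.3 → 8328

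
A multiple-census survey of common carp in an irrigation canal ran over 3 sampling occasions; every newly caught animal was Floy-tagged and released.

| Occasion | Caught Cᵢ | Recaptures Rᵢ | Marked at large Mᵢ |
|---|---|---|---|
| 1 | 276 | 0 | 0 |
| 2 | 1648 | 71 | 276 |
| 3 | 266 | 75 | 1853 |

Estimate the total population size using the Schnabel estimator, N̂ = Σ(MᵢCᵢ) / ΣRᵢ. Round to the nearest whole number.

Σ MᵢCᵢ = 0·276 + 276·1648 + 1853·266 = 0 + 454848 + 492898 = 947746
Σ Rᵢ = 0 + 71 + 75 = 146
N̂ = 947746 / 146 ≈ 6491.4 → 6491

N ≈ 6491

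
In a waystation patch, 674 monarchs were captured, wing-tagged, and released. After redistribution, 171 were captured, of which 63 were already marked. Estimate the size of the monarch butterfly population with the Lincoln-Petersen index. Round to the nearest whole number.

N ≈ 1829

Lincoln-Petersen assumes M/N = R/C, so N = M·C / R.
N = (674 × 171) / 63 = 115254 / 63 ≈ 1829.4 → 1829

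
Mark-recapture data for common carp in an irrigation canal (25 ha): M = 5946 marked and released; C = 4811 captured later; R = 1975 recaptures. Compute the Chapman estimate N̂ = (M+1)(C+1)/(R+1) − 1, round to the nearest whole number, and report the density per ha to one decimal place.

N̂ = 5947·4812/1976 − 1 = 28616964/1976 − 1 ≈ 14481.3 → 14481
Density = N̂ / area = 14481 / 25 ≈ 579.24 → 579.2 per ha

density ≈ 579.2 common carp per ha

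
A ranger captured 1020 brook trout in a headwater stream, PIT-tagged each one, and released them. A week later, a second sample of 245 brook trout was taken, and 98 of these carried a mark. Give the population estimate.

N = 2550

Lincoln-Petersen assumes M/N = R/C, so N = M·C / R.
N = (1020 × 245) / 98 = 249900 / 98 = 2550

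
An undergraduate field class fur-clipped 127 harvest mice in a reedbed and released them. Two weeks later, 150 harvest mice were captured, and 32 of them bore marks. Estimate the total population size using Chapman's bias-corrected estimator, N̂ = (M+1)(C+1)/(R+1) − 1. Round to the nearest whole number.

N̂ = (127+1)(150+1)/(32+1) − 1 = 128·151/33 − 1
= 19328/33 − 1 ≈ 585.7 − 1 ≈ 584.7 → 585

N ≈ 585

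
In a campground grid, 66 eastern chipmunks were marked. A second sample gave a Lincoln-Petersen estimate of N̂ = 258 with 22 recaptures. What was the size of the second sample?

From N = M·C/R: C = N·R / M = 258·22 / 66 = 5676 / 66 = 86.

C = 86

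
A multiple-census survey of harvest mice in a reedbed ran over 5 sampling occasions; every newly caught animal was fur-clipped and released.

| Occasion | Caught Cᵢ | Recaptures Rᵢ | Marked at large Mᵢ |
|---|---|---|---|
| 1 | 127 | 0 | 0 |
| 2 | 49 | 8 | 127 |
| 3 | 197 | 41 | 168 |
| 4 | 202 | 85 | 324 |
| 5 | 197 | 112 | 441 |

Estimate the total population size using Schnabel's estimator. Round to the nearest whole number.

N ≈ 779

Σ MᵢCᵢ = 0·127 + 127·49 + 168·197 + 324·202 + 441·197 = 0 + 6223 + 33096 + 65448 + 86877 = 191644
Σ Rᵢ = 0 + 8 + 41 + 85 + 112 = 246
N̂ = 191644 / 246 ≈ 779.0 → 779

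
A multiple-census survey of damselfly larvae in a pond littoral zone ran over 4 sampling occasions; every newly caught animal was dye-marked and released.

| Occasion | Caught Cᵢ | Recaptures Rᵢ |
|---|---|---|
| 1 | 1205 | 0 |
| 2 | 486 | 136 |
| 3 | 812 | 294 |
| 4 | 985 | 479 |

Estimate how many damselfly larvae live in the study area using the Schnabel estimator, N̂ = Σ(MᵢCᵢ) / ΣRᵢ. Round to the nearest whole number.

Marked at large before each occasion: Mᵢ = Σⱼ<ᵢ (Cⱼ − Rⱼ) → M1=0, M2=1205, M3=1555, M4=2073
Σ MᵢCᵢ = 0·1205 + 1205·486 + 1555·812 + 2073·985 = 0 + 585630 + 1262660 + 2041905 = 3890195
Σ Rᵢ = 0 + 136 + 294 + 479 = 909
N̂ = 3890195 / 909 ≈ 4279.6 → 4280

N ≈ 4280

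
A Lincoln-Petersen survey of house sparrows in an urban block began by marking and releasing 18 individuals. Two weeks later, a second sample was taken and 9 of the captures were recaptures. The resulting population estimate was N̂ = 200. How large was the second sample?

From N = M·C/R: C = N·R / M = 200·9 / 18 = 1800 / 18 = 100.

C = 100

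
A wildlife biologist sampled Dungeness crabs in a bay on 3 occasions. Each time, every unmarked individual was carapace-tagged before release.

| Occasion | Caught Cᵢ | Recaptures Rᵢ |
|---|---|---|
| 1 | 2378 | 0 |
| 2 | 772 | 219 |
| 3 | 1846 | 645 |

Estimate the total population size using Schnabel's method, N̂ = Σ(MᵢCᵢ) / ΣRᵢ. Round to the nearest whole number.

N ≈ 8387

Marked at large before each occasion: Mᵢ = Σⱼ<ᵢ (Cⱼ − Rⱼ) → M1=0, M2=2378, M3=2931
Σ MᵢCᵢ = 0·2378 + 2378·772 + 2931·1846 = 0 + 1835816 + 5410626 = 7246442
Σ Rᵢ = 0 + 219 + 645 = 864
N̂ = 7246442 / 864 ≈ 8387.1 → 8387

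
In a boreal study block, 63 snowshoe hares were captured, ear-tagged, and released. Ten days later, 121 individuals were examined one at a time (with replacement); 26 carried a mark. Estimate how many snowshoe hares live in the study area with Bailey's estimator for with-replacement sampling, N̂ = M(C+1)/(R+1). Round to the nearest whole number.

N̂ = 63·(121+1)/(26+1) = 63·122/27 = 7686/27 ≈ 284.7 → 285

N ≈ 285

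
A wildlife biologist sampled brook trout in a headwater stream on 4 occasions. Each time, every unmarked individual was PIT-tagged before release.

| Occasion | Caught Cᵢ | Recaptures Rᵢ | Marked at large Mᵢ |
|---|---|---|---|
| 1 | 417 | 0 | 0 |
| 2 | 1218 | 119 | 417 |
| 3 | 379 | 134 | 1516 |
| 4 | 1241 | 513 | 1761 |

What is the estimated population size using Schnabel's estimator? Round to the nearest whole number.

Σ MᵢCᵢ = 0·417 + 417·1218 + 1516·379 + 1761·1241 = 0 + 507906 + 574564 + 2185401 = 3267871
Σ Rᵢ = 0 + 119 + 134 + 513 = 766
N̂ = 3267871 / 766 ≈ 4266.2 → 4266

N ≈ 4266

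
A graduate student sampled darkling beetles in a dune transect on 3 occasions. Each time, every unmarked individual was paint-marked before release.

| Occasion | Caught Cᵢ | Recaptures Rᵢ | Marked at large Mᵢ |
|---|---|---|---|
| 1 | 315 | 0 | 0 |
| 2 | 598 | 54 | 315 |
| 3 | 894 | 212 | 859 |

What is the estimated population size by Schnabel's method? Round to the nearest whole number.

N ≈ 3595

Σ MᵢCᵢ = 0·315 + 315·598 + 859·894 = 0 + 188370 + 767946 = 956316
Σ Rᵢ = 0 + 54 + 212 = 266
N̂ = 956316 / 266 ≈ 3595.2 → 3595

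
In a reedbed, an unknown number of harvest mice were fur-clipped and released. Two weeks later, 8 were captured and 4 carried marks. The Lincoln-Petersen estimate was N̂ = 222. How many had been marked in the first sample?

From N = M·C/R: M = N·R / C = 222·4 / 8 = 888 / 8 = 111.

M = 111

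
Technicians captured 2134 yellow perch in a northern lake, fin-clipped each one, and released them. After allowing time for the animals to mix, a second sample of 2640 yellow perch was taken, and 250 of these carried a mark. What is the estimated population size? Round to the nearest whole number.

N ≈ 22,535

The marked fraction in the recapture sample should equal the marked fraction in the population: 250/2640 = 2134/N.
N = (2134 × 2640) / 250 = 5633760 / 250 ≈ 22535.0 → 22535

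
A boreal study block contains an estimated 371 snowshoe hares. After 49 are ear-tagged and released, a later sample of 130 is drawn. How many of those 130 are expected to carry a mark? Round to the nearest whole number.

The marked fraction of the population is 49/371, so in a sample of 130 expect C·(M/N) marked.
E[R] = 49 × 130 / 371 = 6370 / 371 ≈ 17.2 → 17

expected recaptures ≈ 17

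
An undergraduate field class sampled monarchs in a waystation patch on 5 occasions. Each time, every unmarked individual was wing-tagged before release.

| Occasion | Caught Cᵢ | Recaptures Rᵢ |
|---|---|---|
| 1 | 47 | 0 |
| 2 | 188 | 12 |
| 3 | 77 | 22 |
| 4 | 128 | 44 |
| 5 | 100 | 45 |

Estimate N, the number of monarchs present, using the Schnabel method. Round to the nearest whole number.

Marked at large before each occasion: Mᵢ = Σⱼ<ᵢ (Cⱼ − Rⱼ) → M1=0, M2=47, M3=223, M4=278, M5=362
Σ MᵢCᵢ = 0·47 + 47·188 + 223·77 + 278·128 + 362·100 = 0 + 8836 + 17171 + 35584 + 36200 = 97791
Σ Rᵢ = 0 + 12 + 22 + 44 + 45 = 123
N̂ = 97791 / 123 ≈ 795.0 → 795

N ≈ 795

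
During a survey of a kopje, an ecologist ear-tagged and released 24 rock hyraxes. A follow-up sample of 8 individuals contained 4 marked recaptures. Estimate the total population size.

If marked individuals mix randomly, R/C ≈ M/N, giving N ≈ M·C/R.
N = (24 × 8) / 4 = 192 / 4 = 48

N = 48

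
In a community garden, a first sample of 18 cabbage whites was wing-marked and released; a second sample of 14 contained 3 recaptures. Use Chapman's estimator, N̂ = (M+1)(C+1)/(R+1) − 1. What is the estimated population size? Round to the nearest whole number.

N̂ = (18+1)(14+1)/(3+1) − 1 = 19·15/4 − 1
= 285/4 − 1 ≈ 71.2 − 1 ≈ 70.2 → 70

N ≈ 70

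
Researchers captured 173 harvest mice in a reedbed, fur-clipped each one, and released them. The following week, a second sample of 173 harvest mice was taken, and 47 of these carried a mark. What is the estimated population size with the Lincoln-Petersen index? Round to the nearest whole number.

The marked fraction in the recapture sample should equal the marked fraction in the population: 47/173 = 173/N.
N = (173 × 173) / 47 = 29929 / 47 ≈ 636.8 → 637

N ≈ 637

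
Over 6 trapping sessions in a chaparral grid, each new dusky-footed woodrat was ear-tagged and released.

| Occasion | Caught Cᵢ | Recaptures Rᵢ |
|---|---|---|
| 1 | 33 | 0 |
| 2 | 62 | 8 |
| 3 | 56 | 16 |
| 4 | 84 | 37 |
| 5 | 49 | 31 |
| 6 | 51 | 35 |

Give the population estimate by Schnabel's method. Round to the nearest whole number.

Marked at large before each occasion: Mᵢ = Σⱼ<ᵢ (Cⱼ − Rⱼ) → M1=0, M2=33, M3=87, M4=127, M5=174, M6=192
Σ MᵢCᵢ = 0·33 + 33·62 + 87·56 + 127·84 + 174·49 + 192·51 = 0 + 2046 + 4872 + 10668 + 8526 + 9792 = 35904
Σ Rᵢ = 0 + 8 + 16 + 37 + 31 + 35 = 127
N̂ = 35904 / 127 ≈ 282.7 → 283

N ≈ 283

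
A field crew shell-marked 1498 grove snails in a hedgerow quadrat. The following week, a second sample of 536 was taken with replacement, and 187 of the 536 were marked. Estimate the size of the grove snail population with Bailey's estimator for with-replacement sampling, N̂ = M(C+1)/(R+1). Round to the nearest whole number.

N̂ = 1498·(536+1)/(187+1) = 1498·537/188 = 804426/188 ≈ 4278.9 → 4279

N ≈ 4279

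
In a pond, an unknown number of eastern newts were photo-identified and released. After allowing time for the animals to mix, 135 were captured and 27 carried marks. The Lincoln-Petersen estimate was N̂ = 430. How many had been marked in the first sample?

From N = M·C/R: M = N·R / C = 430·27 / 135 = 11610 / 135 = 86.

M = 86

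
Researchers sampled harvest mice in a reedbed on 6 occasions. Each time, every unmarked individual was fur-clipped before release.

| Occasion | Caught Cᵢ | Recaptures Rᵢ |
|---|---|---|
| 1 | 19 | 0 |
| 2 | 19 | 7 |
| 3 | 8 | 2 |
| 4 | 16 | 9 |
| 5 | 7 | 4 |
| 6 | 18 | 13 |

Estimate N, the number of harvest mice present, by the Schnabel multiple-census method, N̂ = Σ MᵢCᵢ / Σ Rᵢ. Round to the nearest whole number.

N ≈ 67

Marked at large before each occasion: Mᵢ = Σⱼ<ᵢ (Cⱼ − Rⱼ) → M1=0, M2=19, M3=31, M4=37, M5=44, M6=47
Σ MᵢCᵢ = 0·19 + 19·19 + 31·8 + 37·16 + 44·7 + 47·18 = 0 + 361 + 248 + 592 + 308 + 846 = 2355
Σ Rᵢ = 0 + 7 + 2 + 9 + 4 + 13 = 35
N̂ = 2355 / 35 ≈ 67.3 → 67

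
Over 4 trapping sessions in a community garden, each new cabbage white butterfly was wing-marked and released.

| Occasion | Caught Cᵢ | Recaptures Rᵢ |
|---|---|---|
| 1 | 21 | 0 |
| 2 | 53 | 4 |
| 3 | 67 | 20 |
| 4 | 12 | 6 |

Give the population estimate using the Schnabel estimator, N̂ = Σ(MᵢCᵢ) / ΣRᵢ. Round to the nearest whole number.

N ≈ 240

Marked at large before each occasion: Mᵢ = Σⱼ<ᵢ (Cⱼ − Rⱼ) → M1=0, M2=21, M3=70, M4=117
Σ MᵢCᵢ = 0·21 + 21·53 + 70·67 + 117·12 = 0 + 1113 + 4690 + 1404 = 7207
Σ Rᵢ = 0 + 4 + 20 + 6 = 30
N̂ = 7207 / 30 ≈ 240.2 → 240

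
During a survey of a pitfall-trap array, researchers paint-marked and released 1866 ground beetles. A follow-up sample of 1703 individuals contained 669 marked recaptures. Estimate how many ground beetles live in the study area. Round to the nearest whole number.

N ≈ 4750

If marked individuals mix randomly, R/C ≈ M/N, giving N ≈ M·C/R.
N = (1866 × 1703) / 669 = 3177798 / 669 ≈ 4750.1 → 4750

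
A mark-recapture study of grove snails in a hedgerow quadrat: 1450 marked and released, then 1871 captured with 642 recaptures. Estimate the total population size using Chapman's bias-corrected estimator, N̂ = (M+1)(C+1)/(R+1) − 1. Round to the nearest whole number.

N̂ = (1450+1)(1871+1)/(642+1) − 1 = 1451·1872/643 − 1
= 2716272/643 − 1 ≈ 4224.4 − 1 ≈ 4223.4 → 4223

N ≈ 4223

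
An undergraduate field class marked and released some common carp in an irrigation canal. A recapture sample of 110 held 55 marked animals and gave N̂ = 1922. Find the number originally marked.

M = 961

From N = M·C/R: M = N·R / C = 1922·55 / 110 = 105710 / 110 = 961.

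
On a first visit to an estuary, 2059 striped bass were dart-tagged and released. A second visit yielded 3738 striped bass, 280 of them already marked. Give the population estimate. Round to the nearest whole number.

N ≈ 27,488

If marked individuals mix randomly, R/C ≈ M/N, giving N ≈ M·C/R.
N = (2059 × 3738) / 280 = 7696542 / 280 ≈ 27487.7 → 27488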